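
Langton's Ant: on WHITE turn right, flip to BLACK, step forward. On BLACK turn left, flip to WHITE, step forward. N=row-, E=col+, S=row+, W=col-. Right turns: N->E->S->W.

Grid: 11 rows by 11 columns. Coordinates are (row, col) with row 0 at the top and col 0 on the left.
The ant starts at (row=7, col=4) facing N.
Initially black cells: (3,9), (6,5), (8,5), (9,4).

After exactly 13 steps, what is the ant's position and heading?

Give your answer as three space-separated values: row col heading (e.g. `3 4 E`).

Step 1: on WHITE (7,4): turn R to E, flip to black, move to (7,5). |black|=5
Step 2: on WHITE (7,5): turn R to S, flip to black, move to (8,5). |black|=6
Step 3: on BLACK (8,5): turn L to E, flip to white, move to (8,6). |black|=5
Step 4: on WHITE (8,6): turn R to S, flip to black, move to (9,6). |black|=6
Step 5: on WHITE (9,6): turn R to W, flip to black, move to (9,5). |black|=7
Step 6: on WHITE (9,5): turn R to N, flip to black, move to (8,5). |black|=8
Step 7: on WHITE (8,5): turn R to E, flip to black, move to (8,6). |black|=9
Step 8: on BLACK (8,6): turn L to N, flip to white, move to (7,6). |black|=8
Step 9: on WHITE (7,6): turn R to E, flip to black, move to (7,7). |black|=9
Step 10: on WHITE (7,7): turn R to S, flip to black, move to (8,7). |black|=10
Step 11: on WHITE (8,7): turn R to W, flip to black, move to (8,6). |black|=11
Step 12: on WHITE (8,6): turn R to N, flip to black, move to (7,6). |black|=12
Step 13: on BLACK (7,6): turn L to W, flip to white, move to (7,5). |black|=11

Answer: 7 5 W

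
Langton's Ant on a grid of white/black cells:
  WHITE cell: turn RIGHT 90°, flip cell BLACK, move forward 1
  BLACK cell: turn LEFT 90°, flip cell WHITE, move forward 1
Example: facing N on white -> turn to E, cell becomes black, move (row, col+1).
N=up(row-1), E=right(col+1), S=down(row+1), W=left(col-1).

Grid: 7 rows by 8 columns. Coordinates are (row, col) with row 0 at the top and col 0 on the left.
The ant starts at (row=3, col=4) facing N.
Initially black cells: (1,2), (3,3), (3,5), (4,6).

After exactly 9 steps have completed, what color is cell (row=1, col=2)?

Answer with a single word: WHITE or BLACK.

Step 1: on WHITE (3,4): turn R to E, flip to black, move to (3,5). |black|=5
Step 2: on BLACK (3,5): turn L to N, flip to white, move to (2,5). |black|=4
Step 3: on WHITE (2,5): turn R to E, flip to black, move to (2,6). |black|=5
Step 4: on WHITE (2,6): turn R to S, flip to black, move to (3,6). |black|=6
Step 5: on WHITE (3,6): turn R to W, flip to black, move to (3,5). |black|=7
Step 6: on WHITE (3,5): turn R to N, flip to black, move to (2,5). |black|=8
Step 7: on BLACK (2,5): turn L to W, flip to white, move to (2,4). |black|=7
Step 8: on WHITE (2,4): turn R to N, flip to black, move to (1,4). |black|=8
Step 9: on WHITE (1,4): turn R to E, flip to black, move to (1,5). |black|=9

Answer: BLACK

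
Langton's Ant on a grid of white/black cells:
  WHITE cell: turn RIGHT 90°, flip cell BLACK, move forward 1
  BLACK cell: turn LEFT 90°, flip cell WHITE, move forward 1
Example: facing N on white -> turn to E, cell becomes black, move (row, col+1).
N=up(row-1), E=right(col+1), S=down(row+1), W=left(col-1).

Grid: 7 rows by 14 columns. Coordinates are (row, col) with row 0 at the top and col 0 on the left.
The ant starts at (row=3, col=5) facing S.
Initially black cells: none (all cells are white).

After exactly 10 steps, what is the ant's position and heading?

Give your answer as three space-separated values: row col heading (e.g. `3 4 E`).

Step 1: on WHITE (3,5): turn R to W, flip to black, move to (3,4). |black|=1
Step 2: on WHITE (3,4): turn R to N, flip to black, move to (2,4). |black|=2
Step 3: on WHITE (2,4): turn R to E, flip to black, move to (2,5). |black|=3
Step 4: on WHITE (2,5): turn R to S, flip to black, move to (3,5). |black|=4
Step 5: on BLACK (3,5): turn L to E, flip to white, move to (3,6). |black|=3
Step 6: on WHITE (3,6): turn R to S, flip to black, move to (4,6). |black|=4
Step 7: on WHITE (4,6): turn R to W, flip to black, move to (4,5). |black|=5
Step 8: on WHITE (4,5): turn R to N, flip to black, move to (3,5). |black|=6
Step 9: on WHITE (3,5): turn R to E, flip to black, move to (3,6). |black|=7
Step 10: on BLACK (3,6): turn L to N, flip to white, move to (2,6). |black|=6

Answer: 2 6 N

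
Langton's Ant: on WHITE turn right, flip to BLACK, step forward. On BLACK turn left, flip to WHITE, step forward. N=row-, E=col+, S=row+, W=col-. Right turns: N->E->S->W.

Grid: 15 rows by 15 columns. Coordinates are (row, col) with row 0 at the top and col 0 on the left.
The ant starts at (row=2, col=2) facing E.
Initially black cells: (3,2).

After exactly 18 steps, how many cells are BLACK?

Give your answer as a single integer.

Step 1: on WHITE (2,2): turn R to S, flip to black, move to (3,2). |black|=2
Step 2: on BLACK (3,2): turn L to E, flip to white, move to (3,3). |black|=1
Step 3: on WHITE (3,3): turn R to S, flip to black, move to (4,3). |black|=2
Step 4: on WHITE (4,3): turn R to W, flip to black, move to (4,2). |black|=3
Step 5: on WHITE (4,2): turn R to N, flip to black, move to (3,2). |black|=4
Step 6: on WHITE (3,2): turn R to E, flip to black, move to (3,3). |black|=5
Step 7: on BLACK (3,3): turn L to N, flip to white, move to (2,3). |black|=4
Step 8: on WHITE (2,3): turn R to E, flip to black, move to (2,4). |black|=5
Step 9: on WHITE (2,4): turn R to S, flip to black, move to (3,4). |black|=6
Step 10: on WHITE (3,4): turn R to W, flip to black, move to (3,3). |black|=7
Step 11: on WHITE (3,3): turn R to N, flip to black, move to (2,3). |black|=8
Step 12: on BLACK (2,3): turn L to W, flip to white, move to (2,2). |black|=7
Step 13: on BLACK (2,2): turn L to S, flip to white, move to (3,2). |black|=6
Step 14: on BLACK (3,2): turn L to E, flip to white, move to (3,3). |black|=5
Step 15: on BLACK (3,3): turn L to N, flip to white, move to (2,3). |black|=4
Step 16: on WHITE (2,3): turn R to E, flip to black, move to (2,4). |black|=5
Step 17: on BLACK (2,4): turn L to N, flip to white, move to (1,4). |black|=4
Step 18: on WHITE (1,4): turn R to E, flip to black, move to (1,5). |black|=5

Answer: 5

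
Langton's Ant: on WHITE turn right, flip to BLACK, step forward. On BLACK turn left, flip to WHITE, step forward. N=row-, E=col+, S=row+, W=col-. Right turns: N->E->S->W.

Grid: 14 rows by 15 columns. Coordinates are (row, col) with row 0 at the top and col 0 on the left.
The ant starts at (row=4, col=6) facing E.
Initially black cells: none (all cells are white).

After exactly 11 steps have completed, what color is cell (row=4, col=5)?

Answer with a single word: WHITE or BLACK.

Answer: BLACK

Derivation:
Step 1: on WHITE (4,6): turn R to S, flip to black, move to (5,6). |black|=1
Step 2: on WHITE (5,6): turn R to W, flip to black, move to (5,5). |black|=2
Step 3: on WHITE (5,5): turn R to N, flip to black, move to (4,5). |black|=3
Step 4: on WHITE (4,5): turn R to E, flip to black, move to (4,6). |black|=4
Step 5: on BLACK (4,6): turn L to N, flip to white, move to (3,6). |black|=3
Step 6: on WHITE (3,6): turn R to E, flip to black, move to (3,7). |black|=4
Step 7: on WHITE (3,7): turn R to S, flip to black, move to (4,7). |black|=5
Step 8: on WHITE (4,7): turn R to W, flip to black, move to (4,6). |black|=6
Step 9: on WHITE (4,6): turn R to N, flip to black, move to (3,6). |black|=7
Step 10: on BLACK (3,6): turn L to W, flip to white, move to (3,5). |black|=6
Step 11: on WHITE (3,5): turn R to N, flip to black, move to (2,5). |black|=7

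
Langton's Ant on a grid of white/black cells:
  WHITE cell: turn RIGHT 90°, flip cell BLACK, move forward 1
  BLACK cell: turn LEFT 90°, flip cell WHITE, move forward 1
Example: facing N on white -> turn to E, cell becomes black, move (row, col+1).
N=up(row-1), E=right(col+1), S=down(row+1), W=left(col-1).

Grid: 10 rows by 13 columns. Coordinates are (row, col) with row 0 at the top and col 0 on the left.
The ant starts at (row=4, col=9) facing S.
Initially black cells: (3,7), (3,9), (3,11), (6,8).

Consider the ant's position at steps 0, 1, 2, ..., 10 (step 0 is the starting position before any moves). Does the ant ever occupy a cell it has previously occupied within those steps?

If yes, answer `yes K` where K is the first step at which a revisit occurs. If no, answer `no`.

Answer: yes 7

Derivation:
Step 1: on WHITE (4,9): turn R to W, flip to black, move to (4,8). |black|=5 — new cell
Step 2: on WHITE (4,8): turn R to N, flip to black, move to (3,8). |black|=6 — new cell
Step 3: on WHITE (3,8): turn R to E, flip to black, move to (3,9). |black|=7 — new cell
Step 4: on BLACK (3,9): turn L to N, flip to white, move to (2,9). |black|=6 — new cell
Step 5: on WHITE (2,9): turn R to E, flip to black, move to (2,10). |black|=7 — new cell
Step 6: on WHITE (2,10): turn R to S, flip to black, move to (3,10). |black|=8 — new cell
Step 7: on WHITE (3,10): turn R to W, flip to black, move to (3,9). |black|=9 — REVISIT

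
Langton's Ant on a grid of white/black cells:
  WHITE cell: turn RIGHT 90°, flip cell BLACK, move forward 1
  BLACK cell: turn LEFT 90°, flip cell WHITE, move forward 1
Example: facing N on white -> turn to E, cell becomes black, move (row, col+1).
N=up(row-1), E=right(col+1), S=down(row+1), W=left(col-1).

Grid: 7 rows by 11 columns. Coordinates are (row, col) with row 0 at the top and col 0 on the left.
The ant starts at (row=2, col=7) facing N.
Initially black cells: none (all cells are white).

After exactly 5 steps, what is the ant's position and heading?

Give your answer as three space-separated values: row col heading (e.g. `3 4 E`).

Answer: 2 6 W

Derivation:
Step 1: on WHITE (2,7): turn R to E, flip to black, move to (2,8). |black|=1
Step 2: on WHITE (2,8): turn R to S, flip to black, move to (3,8). |black|=2
Step 3: on WHITE (3,8): turn R to W, flip to black, move to (3,7). |black|=3
Step 4: on WHITE (3,7): turn R to N, flip to black, move to (2,7). |black|=4
Step 5: on BLACK (2,7): turn L to W, flip to white, move to (2,6). |black|=3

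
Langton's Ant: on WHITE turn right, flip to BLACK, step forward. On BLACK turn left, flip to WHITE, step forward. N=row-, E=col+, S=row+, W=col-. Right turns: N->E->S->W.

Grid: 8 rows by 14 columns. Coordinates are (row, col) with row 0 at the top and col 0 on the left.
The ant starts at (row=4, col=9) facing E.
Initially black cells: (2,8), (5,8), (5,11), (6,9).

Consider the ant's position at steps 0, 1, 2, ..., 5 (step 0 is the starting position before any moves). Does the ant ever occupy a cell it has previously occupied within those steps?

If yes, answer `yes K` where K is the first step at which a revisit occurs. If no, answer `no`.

Answer: no

Derivation:
Step 1: on WHITE (4,9): turn R to S, flip to black, move to (5,9). |black|=5 — new cell
Step 2: on WHITE (5,9): turn R to W, flip to black, move to (5,8). |black|=6 — new cell
Step 3: on BLACK (5,8): turn L to S, flip to white, move to (6,8). |black|=5 — new cell
Step 4: on WHITE (6,8): turn R to W, flip to black, move to (6,7). |black|=6 — new cell
Step 5: on WHITE (6,7): turn R to N, flip to black, move to (5,7). |black|=7 — new cell
No revisit within 5 steps.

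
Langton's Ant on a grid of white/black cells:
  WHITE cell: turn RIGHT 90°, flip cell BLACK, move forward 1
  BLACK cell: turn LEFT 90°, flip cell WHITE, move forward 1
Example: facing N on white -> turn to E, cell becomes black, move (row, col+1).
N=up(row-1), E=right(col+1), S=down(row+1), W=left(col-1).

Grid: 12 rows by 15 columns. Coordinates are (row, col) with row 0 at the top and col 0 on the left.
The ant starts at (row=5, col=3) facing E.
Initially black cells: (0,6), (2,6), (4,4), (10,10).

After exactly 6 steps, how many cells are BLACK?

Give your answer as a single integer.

Answer: 8

Derivation:
Step 1: on WHITE (5,3): turn R to S, flip to black, move to (6,3). |black|=5
Step 2: on WHITE (6,3): turn R to W, flip to black, move to (6,2). |black|=6
Step 3: on WHITE (6,2): turn R to N, flip to black, move to (5,2). |black|=7
Step 4: on WHITE (5,2): turn R to E, flip to black, move to (5,3). |black|=8
Step 5: on BLACK (5,3): turn L to N, flip to white, move to (4,3). |black|=7
Step 6: on WHITE (4,3): turn R to E, flip to black, move to (4,4). |black|=8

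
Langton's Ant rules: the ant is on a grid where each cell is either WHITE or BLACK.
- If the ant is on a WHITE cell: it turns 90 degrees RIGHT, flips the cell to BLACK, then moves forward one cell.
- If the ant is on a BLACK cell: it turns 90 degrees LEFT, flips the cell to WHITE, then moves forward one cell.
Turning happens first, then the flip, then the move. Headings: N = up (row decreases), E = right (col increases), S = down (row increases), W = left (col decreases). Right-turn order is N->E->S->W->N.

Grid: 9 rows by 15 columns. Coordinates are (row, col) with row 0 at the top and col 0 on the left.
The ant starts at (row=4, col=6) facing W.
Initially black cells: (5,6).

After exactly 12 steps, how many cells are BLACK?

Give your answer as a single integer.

Step 1: on WHITE (4,6): turn R to N, flip to black, move to (3,6). |black|=2
Step 2: on WHITE (3,6): turn R to E, flip to black, move to (3,7). |black|=3
Step 3: on WHITE (3,7): turn R to S, flip to black, move to (4,7). |black|=4
Step 4: on WHITE (4,7): turn R to W, flip to black, move to (4,6). |black|=5
Step 5: on BLACK (4,6): turn L to S, flip to white, move to (5,6). |black|=4
Step 6: on BLACK (5,6): turn L to E, flip to white, move to (5,7). |black|=3
Step 7: on WHITE (5,7): turn R to S, flip to black, move to (6,7). |black|=4
Step 8: on WHITE (6,7): turn R to W, flip to black, move to (6,6). |black|=5
Step 9: on WHITE (6,6): turn R to N, flip to black, move to (5,6). |black|=6
Step 10: on WHITE (5,6): turn R to E, flip to black, move to (5,7). |black|=7
Step 11: on BLACK (5,7): turn L to N, flip to white, move to (4,7). |black|=6
Step 12: on BLACK (4,7): turn L to W, flip to white, move to (4,6). |black|=5

Answer: 5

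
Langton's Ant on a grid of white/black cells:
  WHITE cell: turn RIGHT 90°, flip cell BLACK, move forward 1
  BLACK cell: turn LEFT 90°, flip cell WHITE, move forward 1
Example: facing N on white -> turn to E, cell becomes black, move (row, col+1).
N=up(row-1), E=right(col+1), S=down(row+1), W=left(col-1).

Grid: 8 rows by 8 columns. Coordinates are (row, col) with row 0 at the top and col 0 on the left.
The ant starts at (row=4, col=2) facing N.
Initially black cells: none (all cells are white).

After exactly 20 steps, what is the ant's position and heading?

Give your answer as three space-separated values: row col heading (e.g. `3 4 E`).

Answer: 6 0 S

Derivation:
Step 1: on WHITE (4,2): turn R to E, flip to black, move to (4,3). |black|=1
Step 2: on WHITE (4,3): turn R to S, flip to black, move to (5,3). |black|=2
Step 3: on WHITE (5,3): turn R to W, flip to black, move to (5,2). |black|=3
Step 4: on WHITE (5,2): turn R to N, flip to black, move to (4,2). |black|=4
Step 5: on BLACK (4,2): turn L to W, flip to white, move to (4,1). |black|=3
Step 6: on WHITE (4,1): turn R to N, flip to black, move to (3,1). |black|=4
Step 7: on WHITE (3,1): turn R to E, flip to black, move to (3,2). |black|=5
Step 8: on WHITE (3,2): turn R to S, flip to black, move to (4,2). |black|=6
Step 9: on WHITE (4,2): turn R to W, flip to black, move to (4,1). |black|=7
Step 10: on BLACK (4,1): turn L to S, flip to white, move to (5,1). |black|=6
Step 11: on WHITE (5,1): turn R to W, flip to black, move to (5,0). |black|=7
Step 12: on WHITE (5,0): turn R to N, flip to black, move to (4,0). |black|=8
Step 13: on WHITE (4,0): turn R to E, flip to black, move to (4,1). |black|=9
Step 14: on WHITE (4,1): turn R to S, flip to black, move to (5,1). |black|=10
Step 15: on BLACK (5,1): turn L to E, flip to white, move to (5,2). |black|=9
Step 16: on BLACK (5,2): turn L to N, flip to white, move to (4,2). |black|=8
Step 17: on BLACK (4,2): turn L to W, flip to white, move to (4,1). |black|=7
Step 18: on BLACK (4,1): turn L to S, flip to white, move to (5,1). |black|=6
Step 19: on WHITE (5,1): turn R to W, flip to black, move to (5,0). |black|=7
Step 20: on BLACK (5,0): turn L to S, flip to white, move to (6,0). |black|=6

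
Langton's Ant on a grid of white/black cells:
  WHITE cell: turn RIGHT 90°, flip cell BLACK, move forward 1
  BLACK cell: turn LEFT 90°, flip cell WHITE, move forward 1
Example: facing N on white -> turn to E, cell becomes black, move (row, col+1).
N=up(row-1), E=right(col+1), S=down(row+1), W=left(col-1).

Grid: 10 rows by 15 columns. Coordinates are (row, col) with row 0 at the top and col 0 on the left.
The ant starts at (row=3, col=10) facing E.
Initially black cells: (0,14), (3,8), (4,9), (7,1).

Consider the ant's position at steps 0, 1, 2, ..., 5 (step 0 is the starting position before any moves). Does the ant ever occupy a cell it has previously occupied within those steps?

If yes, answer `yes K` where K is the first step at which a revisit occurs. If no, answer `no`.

Step 1: on WHITE (3,10): turn R to S, flip to black, move to (4,10). |black|=5 — new cell
Step 2: on WHITE (4,10): turn R to W, flip to black, move to (4,9). |black|=6 — new cell
Step 3: on BLACK (4,9): turn L to S, flip to white, move to (5,9). |black|=5 — new cell
Step 4: on WHITE (5,9): turn R to W, flip to black, move to (5,8). |black|=6 — new cell
Step 5: on WHITE (5,8): turn R to N, flip to black, move to (4,8). |black|=7 — new cell
No revisit within 5 steps.

Answer: no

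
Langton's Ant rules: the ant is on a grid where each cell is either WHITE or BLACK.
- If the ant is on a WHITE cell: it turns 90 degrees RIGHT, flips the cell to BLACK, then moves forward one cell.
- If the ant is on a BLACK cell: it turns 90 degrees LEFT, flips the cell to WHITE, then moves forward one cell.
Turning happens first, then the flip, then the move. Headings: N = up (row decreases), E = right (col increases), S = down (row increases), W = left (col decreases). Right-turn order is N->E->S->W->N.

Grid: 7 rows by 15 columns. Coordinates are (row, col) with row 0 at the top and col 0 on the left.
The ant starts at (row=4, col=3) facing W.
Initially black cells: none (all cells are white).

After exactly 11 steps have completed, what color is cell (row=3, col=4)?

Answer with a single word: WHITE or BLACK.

Step 1: on WHITE (4,3): turn R to N, flip to black, move to (3,3). |black|=1
Step 2: on WHITE (3,3): turn R to E, flip to black, move to (3,4). |black|=2
Step 3: on WHITE (3,4): turn R to S, flip to black, move to (4,4). |black|=3
Step 4: on WHITE (4,4): turn R to W, flip to black, move to (4,3). |black|=4
Step 5: on BLACK (4,3): turn L to S, flip to white, move to (5,3). |black|=3
Step 6: on WHITE (5,3): turn R to W, flip to black, move to (5,2). |black|=4
Step 7: on WHITE (5,2): turn R to N, flip to black, move to (4,2). |black|=5
Step 8: on WHITE (4,2): turn R to E, flip to black, move to (4,3). |black|=6
Step 9: on WHITE (4,3): turn R to S, flip to black, move to (5,3). |black|=7
Step 10: on BLACK (5,3): turn L to E, flip to white, move to (5,4). |black|=6
Step 11: on WHITE (5,4): turn R to S, flip to black, move to (6,4). |black|=7

Answer: BLACK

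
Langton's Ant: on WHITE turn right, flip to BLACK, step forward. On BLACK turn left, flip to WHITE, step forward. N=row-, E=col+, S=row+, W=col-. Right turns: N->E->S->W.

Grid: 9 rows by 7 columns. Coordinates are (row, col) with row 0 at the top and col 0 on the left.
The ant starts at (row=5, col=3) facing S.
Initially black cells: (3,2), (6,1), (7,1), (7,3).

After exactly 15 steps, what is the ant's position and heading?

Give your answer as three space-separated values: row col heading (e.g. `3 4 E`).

Step 1: on WHITE (5,3): turn R to W, flip to black, move to (5,2). |black|=5
Step 2: on WHITE (5,2): turn R to N, flip to black, move to (4,2). |black|=6
Step 3: on WHITE (4,2): turn R to E, flip to black, move to (4,3). |black|=7
Step 4: on WHITE (4,3): turn R to S, flip to black, move to (5,3). |black|=8
Step 5: on BLACK (5,3): turn L to E, flip to white, move to (5,4). |black|=7
Step 6: on WHITE (5,4): turn R to S, flip to black, move to (6,4). |black|=8
Step 7: on WHITE (6,4): turn R to W, flip to black, move to (6,3). |black|=9
Step 8: on WHITE (6,3): turn R to N, flip to black, move to (5,3). |black|=10
Step 9: on WHITE (5,3): turn R to E, flip to black, move to (5,4). |black|=11
Step 10: on BLACK (5,4): turn L to N, flip to white, move to (4,4). |black|=10
Step 11: on WHITE (4,4): turn R to E, flip to black, move to (4,5). |black|=11
Step 12: on WHITE (4,5): turn R to S, flip to black, move to (5,5). |black|=12
Step 13: on WHITE (5,5): turn R to W, flip to black, move to (5,4). |black|=13
Step 14: on WHITE (5,4): turn R to N, flip to black, move to (4,4). |black|=14
Step 15: on BLACK (4,4): turn L to W, flip to white, move to (4,3). |black|=13

Answer: 4 3 W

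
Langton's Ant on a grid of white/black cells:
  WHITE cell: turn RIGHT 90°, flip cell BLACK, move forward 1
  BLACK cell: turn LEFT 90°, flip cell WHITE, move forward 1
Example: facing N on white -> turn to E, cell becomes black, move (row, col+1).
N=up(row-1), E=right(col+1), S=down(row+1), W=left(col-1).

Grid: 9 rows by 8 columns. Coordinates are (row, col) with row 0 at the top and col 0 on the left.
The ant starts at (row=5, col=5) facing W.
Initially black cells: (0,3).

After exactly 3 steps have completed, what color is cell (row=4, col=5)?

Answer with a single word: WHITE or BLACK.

Step 1: on WHITE (5,5): turn R to N, flip to black, move to (4,5). |black|=2
Step 2: on WHITE (4,5): turn R to E, flip to black, move to (4,6). |black|=3
Step 3: on WHITE (4,6): turn R to S, flip to black, move to (5,6). |black|=4

Answer: BLACK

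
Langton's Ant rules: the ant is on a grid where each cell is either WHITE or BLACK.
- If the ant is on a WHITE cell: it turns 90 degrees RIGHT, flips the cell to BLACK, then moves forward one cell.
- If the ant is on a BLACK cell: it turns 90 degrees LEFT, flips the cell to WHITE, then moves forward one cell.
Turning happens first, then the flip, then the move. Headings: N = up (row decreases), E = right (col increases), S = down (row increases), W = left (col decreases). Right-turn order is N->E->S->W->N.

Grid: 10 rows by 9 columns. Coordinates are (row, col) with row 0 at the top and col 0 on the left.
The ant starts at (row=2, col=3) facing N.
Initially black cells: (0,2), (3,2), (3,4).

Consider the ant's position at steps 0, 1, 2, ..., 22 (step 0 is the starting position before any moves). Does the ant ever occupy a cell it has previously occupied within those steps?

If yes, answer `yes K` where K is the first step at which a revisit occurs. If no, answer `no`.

Answer: yes 6

Derivation:
Step 1: on WHITE (2,3): turn R to E, flip to black, move to (2,4). |black|=4 — new cell
Step 2: on WHITE (2,4): turn R to S, flip to black, move to (3,4). |black|=5 — new cell
Step 3: on BLACK (3,4): turn L to E, flip to white, move to (3,5). |black|=4 — new cell
Step 4: on WHITE (3,5): turn R to S, flip to black, move to (4,5). |black|=5 — new cell
Step 5: on WHITE (4,5): turn R to W, flip to black, move to (4,4). |black|=6 — new cell
Step 6: on WHITE (4,4): turn R to N, flip to black, move to (3,4). |black|=7 — REVISIT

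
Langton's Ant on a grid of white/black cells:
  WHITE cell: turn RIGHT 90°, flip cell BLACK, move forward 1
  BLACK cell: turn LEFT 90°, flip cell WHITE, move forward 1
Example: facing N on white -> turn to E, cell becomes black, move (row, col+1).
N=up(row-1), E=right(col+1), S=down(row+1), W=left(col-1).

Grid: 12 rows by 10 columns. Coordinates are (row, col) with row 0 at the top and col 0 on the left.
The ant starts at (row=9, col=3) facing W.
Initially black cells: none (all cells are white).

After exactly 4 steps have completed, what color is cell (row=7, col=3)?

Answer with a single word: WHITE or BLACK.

Answer: WHITE

Derivation:
Step 1: on WHITE (9,3): turn R to N, flip to black, move to (8,3). |black|=1
Step 2: on WHITE (8,3): turn R to E, flip to black, move to (8,4). |black|=2
Step 3: on WHITE (8,4): turn R to S, flip to black, move to (9,4). |black|=3
Step 4: on WHITE (9,4): turn R to W, flip to black, move to (9,3). |black|=4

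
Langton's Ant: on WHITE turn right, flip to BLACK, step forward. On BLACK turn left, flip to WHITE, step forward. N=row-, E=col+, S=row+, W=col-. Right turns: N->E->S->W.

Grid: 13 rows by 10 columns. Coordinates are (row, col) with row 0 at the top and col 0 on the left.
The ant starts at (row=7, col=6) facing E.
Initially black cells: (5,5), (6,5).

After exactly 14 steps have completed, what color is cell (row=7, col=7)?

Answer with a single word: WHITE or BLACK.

Step 1: on WHITE (7,6): turn R to S, flip to black, move to (8,6). |black|=3
Step 2: on WHITE (8,6): turn R to W, flip to black, move to (8,5). |black|=4
Step 3: on WHITE (8,5): turn R to N, flip to black, move to (7,5). |black|=5
Step 4: on WHITE (7,5): turn R to E, flip to black, move to (7,6). |black|=6
Step 5: on BLACK (7,6): turn L to N, flip to white, move to (6,6). |black|=5
Step 6: on WHITE (6,6): turn R to E, flip to black, move to (6,7). |black|=6
Step 7: on WHITE (6,7): turn R to S, flip to black, move to (7,7). |black|=7
Step 8: on WHITE (7,7): turn R to W, flip to black, move to (7,6). |black|=8
Step 9: on WHITE (7,6): turn R to N, flip to black, move to (6,6). |black|=9
Step 10: on BLACK (6,6): turn L to W, flip to white, move to (6,5). |black|=8
Step 11: on BLACK (6,5): turn L to S, flip to white, move to (7,5). |black|=7
Step 12: on BLACK (7,5): turn L to E, flip to white, move to (7,6). |black|=6
Step 13: on BLACK (7,6): turn L to N, flip to white, move to (6,6). |black|=5
Step 14: on WHITE (6,6): turn R to E, flip to black, move to (6,7). |black|=6

Answer: BLACK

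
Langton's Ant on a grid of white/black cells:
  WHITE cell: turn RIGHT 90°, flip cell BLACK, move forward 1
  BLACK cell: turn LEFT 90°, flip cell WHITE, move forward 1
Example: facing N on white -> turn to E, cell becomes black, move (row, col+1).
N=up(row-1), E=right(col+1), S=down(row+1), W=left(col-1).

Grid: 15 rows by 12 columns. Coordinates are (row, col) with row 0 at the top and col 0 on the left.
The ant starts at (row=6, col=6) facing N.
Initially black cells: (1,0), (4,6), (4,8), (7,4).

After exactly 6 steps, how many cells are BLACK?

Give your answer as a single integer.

Answer: 8

Derivation:
Step 1: on WHITE (6,6): turn R to E, flip to black, move to (6,7). |black|=5
Step 2: on WHITE (6,7): turn R to S, flip to black, move to (7,7). |black|=6
Step 3: on WHITE (7,7): turn R to W, flip to black, move to (7,6). |black|=7
Step 4: on WHITE (7,6): turn R to N, flip to black, move to (6,6). |black|=8
Step 5: on BLACK (6,6): turn L to W, flip to white, move to (6,5). |black|=7
Step 6: on WHITE (6,5): turn R to N, flip to black, move to (5,5). |black|=8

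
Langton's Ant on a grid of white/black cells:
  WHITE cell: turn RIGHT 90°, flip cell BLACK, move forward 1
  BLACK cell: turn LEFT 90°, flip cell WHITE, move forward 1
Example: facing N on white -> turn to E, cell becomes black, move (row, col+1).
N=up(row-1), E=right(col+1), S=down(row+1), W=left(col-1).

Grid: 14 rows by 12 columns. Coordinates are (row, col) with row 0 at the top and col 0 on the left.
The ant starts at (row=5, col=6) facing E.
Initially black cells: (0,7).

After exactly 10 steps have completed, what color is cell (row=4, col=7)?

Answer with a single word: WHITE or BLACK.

Step 1: on WHITE (5,6): turn R to S, flip to black, move to (6,6). |black|=2
Step 2: on WHITE (6,6): turn R to W, flip to black, move to (6,5). |black|=3
Step 3: on WHITE (6,5): turn R to N, flip to black, move to (5,5). |black|=4
Step 4: on WHITE (5,5): turn R to E, flip to black, move to (5,6). |black|=5
Step 5: on BLACK (5,6): turn L to N, flip to white, move to (4,6). |black|=4
Step 6: on WHITE (4,6): turn R to E, flip to black, move to (4,7). |black|=5
Step 7: on WHITE (4,7): turn R to S, flip to black, move to (5,7). |black|=6
Step 8: on WHITE (5,7): turn R to W, flip to black, move to (5,6). |black|=7
Step 9: on WHITE (5,6): turn R to N, flip to black, move to (4,6). |black|=8
Step 10: on BLACK (4,6): turn L to W, flip to white, move to (4,5). |black|=7

Answer: BLACK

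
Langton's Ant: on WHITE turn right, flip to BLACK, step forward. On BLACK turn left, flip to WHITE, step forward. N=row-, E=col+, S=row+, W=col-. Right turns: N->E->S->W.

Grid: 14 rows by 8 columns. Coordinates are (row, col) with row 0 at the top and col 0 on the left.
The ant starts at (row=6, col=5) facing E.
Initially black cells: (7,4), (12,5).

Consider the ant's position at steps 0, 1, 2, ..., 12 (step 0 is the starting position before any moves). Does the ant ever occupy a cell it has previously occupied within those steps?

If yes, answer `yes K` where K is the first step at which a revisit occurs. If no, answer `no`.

Step 1: on WHITE (6,5): turn R to S, flip to black, move to (7,5). |black|=3 — new cell
Step 2: on WHITE (7,5): turn R to W, flip to black, move to (7,4). |black|=4 — new cell
Step 3: on BLACK (7,4): turn L to S, flip to white, move to (8,4). |black|=3 — new cell
Step 4: on WHITE (8,4): turn R to W, flip to black, move to (8,3). |black|=4 — new cell
Step 5: on WHITE (8,3): turn R to N, flip to black, move to (7,3). |black|=5 — new cell
Step 6: on WHITE (7,3): turn R to E, flip to black, move to (7,4). |black|=6 — REVISIT

Answer: yes 6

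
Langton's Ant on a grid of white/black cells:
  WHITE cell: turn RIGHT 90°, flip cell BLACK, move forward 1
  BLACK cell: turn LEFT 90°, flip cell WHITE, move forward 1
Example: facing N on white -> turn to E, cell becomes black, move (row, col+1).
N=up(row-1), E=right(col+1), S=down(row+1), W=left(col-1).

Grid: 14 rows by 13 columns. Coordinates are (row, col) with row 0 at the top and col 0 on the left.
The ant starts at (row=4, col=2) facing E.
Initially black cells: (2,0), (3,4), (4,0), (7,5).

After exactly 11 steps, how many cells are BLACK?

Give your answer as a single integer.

Answer: 11

Derivation:
Step 1: on WHITE (4,2): turn R to S, flip to black, move to (5,2). |black|=5
Step 2: on WHITE (5,2): turn R to W, flip to black, move to (5,1). |black|=6
Step 3: on WHITE (5,1): turn R to N, flip to black, move to (4,1). |black|=7
Step 4: on WHITE (4,1): turn R to E, flip to black, move to (4,2). |black|=8
Step 5: on BLACK (4,2): turn L to N, flip to white, move to (3,2). |black|=7
Step 6: on WHITE (3,2): turn R to E, flip to black, move to (3,3). |black|=8
Step 7: on WHITE (3,3): turn R to S, flip to black, move to (4,3). |black|=9
Step 8: on WHITE (4,3): turn R to W, flip to black, move to (4,2). |black|=10
Step 9: on WHITE (4,2): turn R to N, flip to black, move to (3,2). |black|=11
Step 10: on BLACK (3,2): turn L to W, flip to white, move to (3,1). |black|=10
Step 11: on WHITE (3,1): turn R to N, flip to black, move to (2,1). |black|=11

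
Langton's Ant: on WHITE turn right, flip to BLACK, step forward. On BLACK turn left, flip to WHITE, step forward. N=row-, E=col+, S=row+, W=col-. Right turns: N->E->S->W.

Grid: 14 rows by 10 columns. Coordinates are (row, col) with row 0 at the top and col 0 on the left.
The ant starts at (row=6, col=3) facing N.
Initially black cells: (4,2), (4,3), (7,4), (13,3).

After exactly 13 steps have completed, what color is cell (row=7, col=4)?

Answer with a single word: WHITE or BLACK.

Answer: BLACK

Derivation:
Step 1: on WHITE (6,3): turn R to E, flip to black, move to (6,4). |black|=5
Step 2: on WHITE (6,4): turn R to S, flip to black, move to (7,4). |black|=6
Step 3: on BLACK (7,4): turn L to E, flip to white, move to (7,5). |black|=5
Step 4: on WHITE (7,5): turn R to S, flip to black, move to (8,5). |black|=6
Step 5: on WHITE (8,5): turn R to W, flip to black, move to (8,4). |black|=7
Step 6: on WHITE (8,4): turn R to N, flip to black, move to (7,4). |black|=8
Step 7: on WHITE (7,4): turn R to E, flip to black, move to (7,5). |black|=9
Step 8: on BLACK (7,5): turn L to N, flip to white, move to (6,5). |black|=8
Step 9: on WHITE (6,5): turn R to E, flip to black, move to (6,6). |black|=9
Step 10: on WHITE (6,6): turn R to S, flip to black, move to (7,6). |black|=10
Step 11: on WHITE (7,6): turn R to W, flip to black, move to (7,5). |black|=11
Step 12: on WHITE (7,5): turn R to N, flip to black, move to (6,5). |black|=12
Step 13: on BLACK (6,5): turn L to W, flip to white, move to (6,4). |black|=11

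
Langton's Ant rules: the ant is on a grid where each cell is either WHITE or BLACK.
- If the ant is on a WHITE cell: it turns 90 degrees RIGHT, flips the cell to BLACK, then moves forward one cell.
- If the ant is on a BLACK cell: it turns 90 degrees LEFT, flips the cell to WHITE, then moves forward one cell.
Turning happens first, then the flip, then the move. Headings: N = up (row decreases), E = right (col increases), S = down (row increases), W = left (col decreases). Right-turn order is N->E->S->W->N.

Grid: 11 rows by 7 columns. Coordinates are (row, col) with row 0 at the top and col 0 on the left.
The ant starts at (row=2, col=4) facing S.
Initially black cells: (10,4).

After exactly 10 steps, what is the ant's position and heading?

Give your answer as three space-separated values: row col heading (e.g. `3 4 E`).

Step 1: on WHITE (2,4): turn R to W, flip to black, move to (2,3). |black|=2
Step 2: on WHITE (2,3): turn R to N, flip to black, move to (1,3). |black|=3
Step 3: on WHITE (1,3): turn R to E, flip to black, move to (1,4). |black|=4
Step 4: on WHITE (1,4): turn R to S, flip to black, move to (2,4). |black|=5
Step 5: on BLACK (2,4): turn L to E, flip to white, move to (2,5). |black|=4
Step 6: on WHITE (2,5): turn R to S, flip to black, move to (3,5). |black|=5
Step 7: on WHITE (3,5): turn R to W, flip to black, move to (3,4). |black|=6
Step 8: on WHITE (3,4): turn R to N, flip to black, move to (2,4). |black|=7
Step 9: on WHITE (2,4): turn R to E, flip to black, move to (2,5). |black|=8
Step 10: on BLACK (2,5): turn L to N, flip to white, move to (1,5). |black|=7

Answer: 1 5 N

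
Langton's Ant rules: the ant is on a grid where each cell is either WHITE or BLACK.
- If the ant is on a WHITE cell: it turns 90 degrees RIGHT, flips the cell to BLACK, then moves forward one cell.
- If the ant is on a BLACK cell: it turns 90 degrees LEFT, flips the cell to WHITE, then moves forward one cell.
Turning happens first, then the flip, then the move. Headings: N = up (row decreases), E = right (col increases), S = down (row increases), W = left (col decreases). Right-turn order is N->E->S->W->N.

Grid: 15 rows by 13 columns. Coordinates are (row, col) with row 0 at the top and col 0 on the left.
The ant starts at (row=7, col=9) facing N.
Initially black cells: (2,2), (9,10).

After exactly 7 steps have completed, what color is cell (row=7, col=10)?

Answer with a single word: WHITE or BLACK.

Step 1: on WHITE (7,9): turn R to E, flip to black, move to (7,10). |black|=3
Step 2: on WHITE (7,10): turn R to S, flip to black, move to (8,10). |black|=4
Step 3: on WHITE (8,10): turn R to W, flip to black, move to (8,9). |black|=5
Step 4: on WHITE (8,9): turn R to N, flip to black, move to (7,9). |black|=6
Step 5: on BLACK (7,9): turn L to W, flip to white, move to (7,8). |black|=5
Step 6: on WHITE (7,8): turn R to N, flip to black, move to (6,8). |black|=6
Step 7: on WHITE (6,8): turn R to E, flip to black, move to (6,9). |black|=7

Answer: BLACK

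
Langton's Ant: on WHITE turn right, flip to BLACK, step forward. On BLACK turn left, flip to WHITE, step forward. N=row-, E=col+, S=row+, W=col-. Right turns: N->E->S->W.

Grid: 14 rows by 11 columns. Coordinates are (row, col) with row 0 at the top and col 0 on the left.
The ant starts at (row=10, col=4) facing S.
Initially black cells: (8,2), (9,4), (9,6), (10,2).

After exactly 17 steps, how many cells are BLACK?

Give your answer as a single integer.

Answer: 9

Derivation:
Step 1: on WHITE (10,4): turn R to W, flip to black, move to (10,3). |black|=5
Step 2: on WHITE (10,3): turn R to N, flip to black, move to (9,3). |black|=6
Step 3: on WHITE (9,3): turn R to E, flip to black, move to (9,4). |black|=7
Step 4: on BLACK (9,4): turn L to N, flip to white, move to (8,4). |black|=6
Step 5: on WHITE (8,4): turn R to E, flip to black, move to (8,5). |black|=7
Step 6: on WHITE (8,5): turn R to S, flip to black, move to (9,5). |black|=8
Step 7: on WHITE (9,5): turn R to W, flip to black, move to (9,4). |black|=9
Step 8: on WHITE (9,4): turn R to N, flip to black, move to (8,4). |black|=10
Step 9: on BLACK (8,4): turn L to W, flip to white, move to (8,3). |black|=9
Step 10: on WHITE (8,3): turn R to N, flip to black, move to (7,3). |black|=10
Step 11: on WHITE (7,3): turn R to E, flip to black, move to (7,4). |black|=11
Step 12: on WHITE (7,4): turn R to S, flip to black, move to (8,4). |black|=12
Step 13: on WHITE (8,4): turn R to W, flip to black, move to (8,3). |black|=13
Step 14: on BLACK (8,3): turn L to S, flip to white, move to (9,3). |black|=12
Step 15: on BLACK (9,3): turn L to E, flip to white, move to (9,4). |black|=11
Step 16: on BLACK (9,4): turn L to N, flip to white, move to (8,4). |black|=10
Step 17: on BLACK (8,4): turn L to W, flip to white, move to (8,3). |black|=9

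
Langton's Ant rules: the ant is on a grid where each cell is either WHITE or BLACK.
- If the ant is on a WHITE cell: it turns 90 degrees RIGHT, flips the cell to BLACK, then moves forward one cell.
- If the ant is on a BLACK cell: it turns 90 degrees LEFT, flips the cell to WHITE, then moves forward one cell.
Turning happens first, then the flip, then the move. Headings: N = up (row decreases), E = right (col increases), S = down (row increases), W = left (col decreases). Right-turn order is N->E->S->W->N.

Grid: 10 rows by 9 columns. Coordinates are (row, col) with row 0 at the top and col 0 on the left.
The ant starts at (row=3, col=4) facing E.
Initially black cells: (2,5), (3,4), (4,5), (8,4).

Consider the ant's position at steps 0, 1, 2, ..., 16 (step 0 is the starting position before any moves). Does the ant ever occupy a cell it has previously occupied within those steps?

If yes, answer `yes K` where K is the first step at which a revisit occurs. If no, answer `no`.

Step 1: on BLACK (3,4): turn L to N, flip to white, move to (2,4). |black|=3 — new cell
Step 2: on WHITE (2,4): turn R to E, flip to black, move to (2,5). |black|=4 — new cell
Step 3: on BLACK (2,5): turn L to N, flip to white, move to (1,5). |black|=3 — new cell
Step 4: on WHITE (1,5): turn R to E, flip to black, move to (1,6). |black|=4 — new cell
Step 5: on WHITE (1,6): turn R to S, flip to black, move to (2,6). |black|=5 — new cell
Step 6: on WHITE (2,6): turn R to W, flip to black, move to (2,5). |black|=6 — REVISIT

Answer: yes 6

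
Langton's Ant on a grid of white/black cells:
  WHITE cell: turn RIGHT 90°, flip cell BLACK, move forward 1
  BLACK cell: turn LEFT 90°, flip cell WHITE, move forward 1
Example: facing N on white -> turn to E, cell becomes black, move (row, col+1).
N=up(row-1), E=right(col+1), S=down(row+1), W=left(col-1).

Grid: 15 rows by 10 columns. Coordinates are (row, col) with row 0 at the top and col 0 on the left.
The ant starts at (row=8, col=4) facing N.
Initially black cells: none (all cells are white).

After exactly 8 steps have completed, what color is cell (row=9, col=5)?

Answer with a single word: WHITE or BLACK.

Step 1: on WHITE (8,4): turn R to E, flip to black, move to (8,5). |black|=1
Step 2: on WHITE (8,5): turn R to S, flip to black, move to (9,5). |black|=2
Step 3: on WHITE (9,5): turn R to W, flip to black, move to (9,4). |black|=3
Step 4: on WHITE (9,4): turn R to N, flip to black, move to (8,4). |black|=4
Step 5: on BLACK (8,4): turn L to W, flip to white, move to (8,3). |black|=3
Step 6: on WHITE (8,3): turn R to N, flip to black, move to (7,3). |black|=4
Step 7: on WHITE (7,3): turn R to E, flip to black, move to (7,4). |black|=5
Step 8: on WHITE (7,4): turn R to S, flip to black, move to (8,4). |black|=6

Answer: BLACK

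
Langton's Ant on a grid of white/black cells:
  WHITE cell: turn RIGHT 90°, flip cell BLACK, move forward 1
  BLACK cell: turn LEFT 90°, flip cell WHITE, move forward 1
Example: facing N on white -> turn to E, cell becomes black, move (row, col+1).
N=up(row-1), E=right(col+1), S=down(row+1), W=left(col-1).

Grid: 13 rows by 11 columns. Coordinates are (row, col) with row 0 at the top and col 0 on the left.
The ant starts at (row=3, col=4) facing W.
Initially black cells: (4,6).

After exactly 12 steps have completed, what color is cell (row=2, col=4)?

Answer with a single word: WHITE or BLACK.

Answer: BLACK

Derivation:
Step 1: on WHITE (3,4): turn R to N, flip to black, move to (2,4). |black|=2
Step 2: on WHITE (2,4): turn R to E, flip to black, move to (2,5). |black|=3
Step 3: on WHITE (2,5): turn R to S, flip to black, move to (3,5). |black|=4
Step 4: on WHITE (3,5): turn R to W, flip to black, move to (3,4). |black|=5
Step 5: on BLACK (3,4): turn L to S, flip to white, move to (4,4). |black|=4
Step 6: on WHITE (4,4): turn R to W, flip to black, move to (4,3). |black|=5
Step 7: on WHITE (4,3): turn R to N, flip to black, move to (3,3). |black|=6
Step 8: on WHITE (3,3): turn R to E, flip to black, move to (3,4). |black|=7
Step 9: on WHITE (3,4): turn R to S, flip to black, move to (4,4). |black|=8
Step 10: on BLACK (4,4): turn L to E, flip to white, move to (4,5). |black|=7
Step 11: on WHITE (4,5): turn R to S, flip to black, move to (5,5). |black|=8
Step 12: on WHITE (5,5): turn R to W, flip to black, move to (5,4). |black|=9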